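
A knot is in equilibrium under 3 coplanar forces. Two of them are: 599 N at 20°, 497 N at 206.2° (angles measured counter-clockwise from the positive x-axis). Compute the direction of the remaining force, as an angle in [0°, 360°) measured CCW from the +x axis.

θ ≈ 173°

Sum the known components: ΣF_x = 116.9 N, ΣF_y = -14.56 N.
For equilibrium the remaining force must supply (−ΣF_x, −ΣF_y) = (-116.9, 14.56) N.
Magnitude = √((-116.9)² + (14.56)²) = 117.8 N; direction = atan2(14.56, -116.9) = 172.9°.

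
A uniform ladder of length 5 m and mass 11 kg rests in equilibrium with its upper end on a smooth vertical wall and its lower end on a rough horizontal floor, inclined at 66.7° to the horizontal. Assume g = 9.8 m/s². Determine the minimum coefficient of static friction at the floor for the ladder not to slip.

ΣF_y = 0: N_floor = 11×9.8 = 107.8 N.
Torques about the foot: N_wall · 5 sin 66.7° = 11×9.8×2.5 cos 66.7° → N_wall = 23.213 N.
ΣF_x = 0: f_floor = N_wall = 23.213 N.
μ_min = f_floor / N_floor = 23.213 / 107.8 = 0.2153.

μ_min ≈ 0.215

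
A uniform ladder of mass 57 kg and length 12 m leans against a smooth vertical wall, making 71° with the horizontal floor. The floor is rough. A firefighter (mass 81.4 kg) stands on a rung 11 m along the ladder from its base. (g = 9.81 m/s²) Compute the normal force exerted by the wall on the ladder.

Torques about the foot: N_wall · 12 sin 71° = 57×9.81×6 cos 71° + 81.4×9.81×11 cos 71° → N_wall = 348.31 N.

N_wall ≈ 348 N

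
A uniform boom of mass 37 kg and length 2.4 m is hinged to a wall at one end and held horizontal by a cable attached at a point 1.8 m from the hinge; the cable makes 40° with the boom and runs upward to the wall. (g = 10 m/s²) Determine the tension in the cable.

T ≈ 384 N

Take torques about the hinge: T sin 40° · 1.8 = 37×10×1.2 = 444 N·m.
So T = 444 / (0.6428 × 1.8) = 383.75 N.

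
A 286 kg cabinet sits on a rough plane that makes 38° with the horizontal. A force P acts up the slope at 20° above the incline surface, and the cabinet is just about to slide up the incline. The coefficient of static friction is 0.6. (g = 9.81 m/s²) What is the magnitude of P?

P ≈ 2670 N

On the verge of sliding up the incline, friction equals μN and acts down the slope.
Perpendicular: N + P sin 20° = W cos 38° = 2211 N.
Along incline: P cos 20° = W sin 38° + μN  with W sin 38° = 1727 N.
Solving the pair for P and N: P = 2667 N, N = 1299 N (and f = μN = 779.2 N).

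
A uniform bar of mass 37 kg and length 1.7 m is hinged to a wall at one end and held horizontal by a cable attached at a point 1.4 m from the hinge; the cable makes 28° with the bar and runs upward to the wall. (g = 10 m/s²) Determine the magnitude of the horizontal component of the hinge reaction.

Take torques about the hinge: T sin 28° · 1.4 = 37×10×0.85 = 314.5 N·m.
So T = 314.5 / (0.4695 × 1.4) = 478.5 N.
ΣF_x = 0: H_x = T cos 28° = 422.49 N.

H_x ≈ 422 N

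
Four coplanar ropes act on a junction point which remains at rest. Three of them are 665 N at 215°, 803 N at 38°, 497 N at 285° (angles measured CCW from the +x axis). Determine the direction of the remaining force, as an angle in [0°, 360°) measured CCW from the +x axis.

Sum the known components: ΣF_x = 216.7 N, ΣF_y = -367.1 N.
For equilibrium the remaining force must supply (−ΣF_x, −ΣF_y) = (-216.7, 367.1) N.
Magnitude = √((-216.7)² + (367.1)²) = 426.3 N; direction = atan2(367.1, -216.7) = 120.5°.

θ ≈ 121°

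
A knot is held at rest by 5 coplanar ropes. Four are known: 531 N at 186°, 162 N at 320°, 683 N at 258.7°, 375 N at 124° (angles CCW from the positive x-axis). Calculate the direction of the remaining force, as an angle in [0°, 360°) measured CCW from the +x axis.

Sum the known components: ΣF_x = -747.5 N, ΣF_y = -518.5 N.
For equilibrium the remaining force must supply (−ΣF_x, −ΣF_y) = (747.5, 518.5) N.
Magnitude = √((747.5)² + (518.5)²) = 909.7 N; direction = atan2(518.5, 747.5) = 34.7°.

θ ≈ 34.7°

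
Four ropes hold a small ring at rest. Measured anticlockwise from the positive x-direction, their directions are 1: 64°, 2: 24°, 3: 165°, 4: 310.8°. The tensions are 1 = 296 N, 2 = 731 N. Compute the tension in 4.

T_4 ≈ 1340 N

Resolve: ΣF_x = 296 cos 64° + 731 cos 24° + T_3 cos 165° + T_4 cos 310.8° = 0.
        ΣF_y = 296 sin 64° + 731 sin 24° + T_3 sin 165° + T_4 sin 310.8° = 0.
The known terms sum to (797.6, 563.4) N, so -0.9659 T_3 + 0.6534 T_4 = -797.6 and 0.2588 T_3 − 0.7570 T_4 = -563.4.
Solving simultaneously: T_3 = 1729 N, T_4 = 1335 N.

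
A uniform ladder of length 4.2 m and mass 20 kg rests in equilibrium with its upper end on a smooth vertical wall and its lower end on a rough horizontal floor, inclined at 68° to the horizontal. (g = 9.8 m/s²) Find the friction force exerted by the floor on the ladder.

f ≈ 39.6 N

Torques about the foot: N_wall · 4.2 sin 68° = 20×9.8×2.1 cos 68° → N_wall = 39.595 N.
ΣF_x = 0: f_floor = N_wall = 39.595 N.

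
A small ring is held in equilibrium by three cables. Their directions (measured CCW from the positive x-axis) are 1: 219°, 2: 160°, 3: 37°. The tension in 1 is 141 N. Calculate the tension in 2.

T_2 ≈ 5.87 N

Resolve: ΣF_x = 141 cos 219° + T_2 cos 160° + T_3 cos 37° = 0.
        ΣF_y = 141 sin 219° + T_2 sin 160° + T_3 sin 37° = 0.
The known terms sum to (-109.6, -88.73) N, so -0.9397 T_2 + 0.7986 T_3 = 109.6 and 0.3420 T_2 + 0.6018 T_3 = 88.73.
Solving simultaneously: T_2 = 5.867 N, T_3 = 144.1 N.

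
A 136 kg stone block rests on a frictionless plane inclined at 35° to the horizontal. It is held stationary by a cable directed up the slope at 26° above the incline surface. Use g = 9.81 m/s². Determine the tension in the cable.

Take axes along and perpendicular to the incline. Weight components: W sin 35° = 765.2 N down-slope, W cos 35° = 1093 N into the surface.
Along incline: T cos 26° = W sin 35° → T = 851.4 N.
Perpendicular: N = W cos 35° − T sin 26° = 719.6 N.

T ≈ 851 N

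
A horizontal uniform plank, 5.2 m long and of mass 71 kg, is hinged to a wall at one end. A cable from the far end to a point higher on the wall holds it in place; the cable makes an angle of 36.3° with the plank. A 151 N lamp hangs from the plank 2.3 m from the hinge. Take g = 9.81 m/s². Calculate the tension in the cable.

T ≈ 701 N

Take torques about the hinge: T sin 36.3° · 5.2 = 71×9.81×2.6 + 151×2.3 = 2158.2 N·m.
So T = 2158.2 / (0.5920 × 5.2) = 701.07 N.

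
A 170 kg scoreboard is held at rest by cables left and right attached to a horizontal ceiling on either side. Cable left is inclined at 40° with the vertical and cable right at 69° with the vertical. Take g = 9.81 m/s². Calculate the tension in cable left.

Angles from the horizontal: cable left is 90° − 40° = 50°, cable right is 90° − 69° = 21°.
Weight W = 170 × 9.81 = 1668 N acts straight down.
Horizontal: T_left cos 50° = T_right cos 21°  →  T_right = 0.6885 T_left.
Vertical: T_left sin 50° + T_right sin 21° = 1668.
Substituting the horizontal relation into the vertical equation gives 1.013 T_left = 1668, so T_left = 1647 N.

T_left ≈ 1650 N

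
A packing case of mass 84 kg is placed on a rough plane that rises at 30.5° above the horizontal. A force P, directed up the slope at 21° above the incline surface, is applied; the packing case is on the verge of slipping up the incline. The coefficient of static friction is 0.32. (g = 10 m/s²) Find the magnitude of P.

P ≈ 628 N

On the verge of sliding up the incline, friction equals μN and acts down the slope.
Perpendicular: N + P sin 21° = W cos 30.5° = 723.8 N.
Along incline: P cos 21° = W sin 30.5° + μN  with W sin 30.5° = 426.3 N.
Solving the pair for P and N: P = 627.6 N, N = 498.8 N (and f = μN = 159.6 N).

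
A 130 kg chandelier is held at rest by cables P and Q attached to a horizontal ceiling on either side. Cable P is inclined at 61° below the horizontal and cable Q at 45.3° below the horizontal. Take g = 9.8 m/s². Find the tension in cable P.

Weight W = 130 × 9.8 = 1274 N acts straight down.
Horizontal: T_P cos 61° = T_Q cos 45.3°  →  T_Q = 0.6892 T_P.
Vertical: T_P sin 61° + T_Q sin 45.3° = 1274.
Substituting the horizontal relation into the vertical equation gives 1.365 T_P = 1274, so T_P = 933.7 N.

T_P ≈ 934 N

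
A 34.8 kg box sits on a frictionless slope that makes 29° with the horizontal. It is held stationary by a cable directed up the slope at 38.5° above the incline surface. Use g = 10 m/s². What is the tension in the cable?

Take axes along and perpendicular to the incline. Weight components: W sin 29° = 168.7 N down-slope, W cos 29° = 304.4 N into the surface.
Along incline: T cos 38.5° = W sin 29° → T = 215.6 N.
Perpendicular: N = W cos 29° − T sin 38.5° = 170.2 N.

T ≈ 216 N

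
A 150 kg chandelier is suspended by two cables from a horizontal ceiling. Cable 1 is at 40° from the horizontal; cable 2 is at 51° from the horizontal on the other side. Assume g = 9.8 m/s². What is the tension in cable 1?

Weight W = 150 × 9.8 = 1470 N acts straight down.
Horizontal: T_1 cos 40° = T_2 cos 51°  →  T_2 = 1.217 T_1.
Vertical: T_1 sin 40° + T_2 sin 51° = 1470.
Substituting the horizontal relation into the vertical equation gives 1.589 T_1 = 1470, so T_1 = 925.2 N.

T_1 ≈ 925 N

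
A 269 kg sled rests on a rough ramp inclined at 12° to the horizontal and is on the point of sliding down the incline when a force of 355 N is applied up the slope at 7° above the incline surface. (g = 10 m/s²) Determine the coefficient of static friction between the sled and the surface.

μ ≈ 0.0800

On the verge of sliding down the incline, friction is at its maximum μN and acts up the slope.
Perpendicular to incline: N = W cos 12° − P sin 7° = 2631 − 43.26 = 2588 N.
Along incline: P cos 7° + μN = W sin 12° → μ = (W sin 12° − P cos 7°) / N = 0.07996.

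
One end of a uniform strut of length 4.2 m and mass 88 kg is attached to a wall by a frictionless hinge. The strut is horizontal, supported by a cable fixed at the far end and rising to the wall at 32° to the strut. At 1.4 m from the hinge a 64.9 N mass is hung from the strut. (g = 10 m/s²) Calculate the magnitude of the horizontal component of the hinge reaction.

H_x ≈ 739 N

Take torques about the hinge: T sin 32° · 4.2 = 88×10×2.1 + 64.9×1.4 = 1938.9 N·m.
So T = 1938.9 / (0.5299 × 4.2) = 871.14 N.
ΣF_x = 0: H_x = T cos 32° = 738.77 N.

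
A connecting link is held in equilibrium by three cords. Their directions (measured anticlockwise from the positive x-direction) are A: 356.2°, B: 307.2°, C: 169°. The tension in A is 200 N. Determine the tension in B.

Resolve: ΣF_x = 200 cos 356.2° + T_B cos 307.2° + T_C cos 169° = 0.
        ΣF_y = 200 sin 356.2° + T_B sin 307.2° + T_C sin 169° = 0.
The known terms sum to (199.6, -13.25) N, so 0.6046 T_B − 0.9816 T_C = -199.6 and -0.7965 T_B + 0.1908 T_C = 13.25.
Solving simultaneously: T_B = 37.61 N, T_C = 226.5 N.

T_B ≈ 37.6 N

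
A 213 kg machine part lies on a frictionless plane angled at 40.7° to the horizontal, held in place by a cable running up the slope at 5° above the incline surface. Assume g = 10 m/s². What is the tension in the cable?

T ≈ 1390 N

Take axes along and perpendicular to the incline. Weight components: W sin 40.7° = 1389 N down-slope, W cos 40.7° = 1615 N into the surface.
Along incline: T cos 5° = W sin 40.7° → T = 1394 N.
Perpendicular: N = W cos 40.7° − T sin 5° = 1493 N.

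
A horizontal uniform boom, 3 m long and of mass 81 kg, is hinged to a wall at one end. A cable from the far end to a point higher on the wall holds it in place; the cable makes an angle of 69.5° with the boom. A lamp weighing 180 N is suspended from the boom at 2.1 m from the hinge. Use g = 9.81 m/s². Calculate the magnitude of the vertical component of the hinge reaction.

|H_y| ≈ 451 N

Take torques about the hinge: T sin 69.5° · 3 = 81×9.81×1.5 + 180×2.1 = 1569.9 N·m.
So T = 1569.9 / (0.9367 × 3) = 558.69 N.
ΣF_y = 0: H_y = (81×9.81 + 180) − T sin 69.5° = 974.61 − 523.31 = 451.3 N.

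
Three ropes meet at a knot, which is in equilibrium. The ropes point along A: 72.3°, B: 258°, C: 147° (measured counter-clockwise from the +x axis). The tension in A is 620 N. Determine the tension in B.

T_B ≈ 641 N

Resolve: ΣF_x = 620 cos 72.3° + T_B cos 258° + T_C cos 147° = 0.
        ΣF_y = 620 sin 72.3° + T_B sin 258° + T_C sin 147° = 0.
The known terms sum to (188.5, 590.7) N, so -0.2079 T_B − 0.8387 T_C = -188.5 and -0.9781 T_B + 0.5446 T_C = -590.7.
Solving simultaneously: T_B = 640.6 N, T_C = 65.96 N.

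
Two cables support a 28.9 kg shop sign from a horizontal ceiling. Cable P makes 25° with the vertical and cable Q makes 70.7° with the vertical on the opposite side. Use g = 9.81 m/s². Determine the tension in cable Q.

T_Q ≈ 120 N

Angles from the horizontal: cable P is 90° − 25° = 65°, cable Q is 90° − 70.7° = 19.3°.
Weight W = 28.9 × 9.81 = 283.5 N acts straight down.
Horizontal: T_P cos 65° = T_Q cos 19.3°  →  T_P = 2.233 T_Q.
Vertical: T_P sin 65° + T_Q sin 19.3° = 283.5.
Substituting the horizontal relation into the vertical equation gives 2.355 T_Q = 283.5, so T_Q = 120.4 N.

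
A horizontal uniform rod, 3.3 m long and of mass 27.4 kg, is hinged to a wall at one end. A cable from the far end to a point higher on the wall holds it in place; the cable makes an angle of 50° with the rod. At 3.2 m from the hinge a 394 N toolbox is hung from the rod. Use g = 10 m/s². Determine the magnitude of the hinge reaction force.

Take torques about the hinge: T sin 50° · 3.3 = 27.4×10×1.65 + 394×3.2 = 1712.9 N·m.
So T = 1712.9 / (0.7660 × 3.3) = 677.59 N.
ΣF_x = 0: H_x = T cos 50° = 435.54 N.
ΣF_y = 0: H_y = (27.4×10 + 394) − T sin 50° = 668 − 519.06 = 148.94 N.
|H| = √(H_x² + H_y²) = √((435.54)² + (148.94)²) = 460.31 N.

|H| ≈ 460 N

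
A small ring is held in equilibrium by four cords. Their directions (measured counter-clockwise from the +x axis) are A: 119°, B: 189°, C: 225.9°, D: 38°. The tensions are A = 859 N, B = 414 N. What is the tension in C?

T_C ≈ 7630 N

Resolve: ΣF_x = 859 cos 119° + 414 cos 189° + T_C cos 225.9° + T_D cos 38° = 0.
        ΣF_y = 859 sin 119° + 414 sin 189° + T_C sin 225.9° + T_D sin 38° = 0.
The known terms sum to (-825.4, 686.5) N, so -0.6959 T_C + 0.7880 T_D = 825.4 and -0.7181 T_C + 0.6157 T_D = -686.5.
Solving simultaneously: T_C = 7633 N, T_D = 7788 N.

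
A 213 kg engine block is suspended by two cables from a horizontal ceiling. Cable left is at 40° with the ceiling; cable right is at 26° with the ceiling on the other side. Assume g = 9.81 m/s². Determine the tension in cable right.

Weight W = 213 × 9.81 = 2090 N acts straight down.
Horizontal: T_left cos 40° = T_right cos 26°  →  T_left = 1.173 T_right.
Vertical: T_left sin 40° + T_right sin 26° = 2090.
Substituting the horizontal relation into the vertical equation gives 1.193 T_right = 2090, so T_right = 1752 N.

T_right ≈ 1750 N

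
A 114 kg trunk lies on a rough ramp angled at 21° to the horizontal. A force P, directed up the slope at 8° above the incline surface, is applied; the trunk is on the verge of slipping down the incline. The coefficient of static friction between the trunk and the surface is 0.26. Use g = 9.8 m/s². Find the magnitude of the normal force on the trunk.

N ≈ 1020 N

On the verge of sliding down the incline, friction equals μN and acts up the slope.
Perpendicular: N + P sin 8° = W cos 21° = 1043 N.
Along incline: P cos 8° + μN = W sin 21° with W sin 21° = 400.4 N.
Solving the pair for P and N: P = 135.4 N, N = 1024 N (and f = μN = 266.3 N).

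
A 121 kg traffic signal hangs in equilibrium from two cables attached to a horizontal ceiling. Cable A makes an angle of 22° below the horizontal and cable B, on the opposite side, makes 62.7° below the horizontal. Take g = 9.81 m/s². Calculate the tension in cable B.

T_B ≈ 1110 N

Weight W = 121 × 9.81 = 1187 N acts straight down.
Horizontal: T_A cos 22° = T_B cos 62.7°  →  T_A = 0.4947 T_B.
Vertical: T_A sin 22° + T_B sin 62.7° = 1187.
Substituting the horizontal relation into the vertical equation gives 1.074 T_B = 1187, so T_B = 1105 N.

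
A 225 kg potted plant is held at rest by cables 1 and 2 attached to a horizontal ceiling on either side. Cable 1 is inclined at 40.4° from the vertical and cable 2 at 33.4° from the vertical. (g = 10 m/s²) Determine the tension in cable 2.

T_2 ≈ 1520 N

Angles from the horizontal: cable 1 is 90° − 40.4° = 49.6°, cable 2 is 90° − 33.4° = 56.6°.
Weight W = 225 × 10 = 2250 N acts straight down.
Horizontal: T_1 cos 49.6° = T_2 cos 56.6°  →  T_1 = 0.8494 T_2.
Vertical: T_1 sin 49.6° + T_2 sin 56.6° = 2250.
Substituting the horizontal relation into the vertical equation gives 1.482 T_2 = 2250, so T_2 = 1519 N.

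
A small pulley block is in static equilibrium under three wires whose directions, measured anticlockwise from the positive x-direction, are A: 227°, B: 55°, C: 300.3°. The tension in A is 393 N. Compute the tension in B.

T_B ≈ 414 N

Resolve: ΣF_x = 393 cos 227° + T_B cos 55° + T_C cos 300.3° = 0.
        ΣF_y = 393 sin 227° + T_B sin 55° + T_C sin 300.3° = 0.
The known terms sum to (-268, -287.4) N, so 0.5736 T_B + 0.5045 T_C = 268 and 0.8192 T_B − 0.8634 T_C = 287.4.
Solving simultaneously: T_B = 414.3 N, T_C = 60.20 N.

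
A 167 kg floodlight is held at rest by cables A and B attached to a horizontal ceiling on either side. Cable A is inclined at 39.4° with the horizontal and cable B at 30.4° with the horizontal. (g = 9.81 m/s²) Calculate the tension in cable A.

Weight W = 167 × 9.81 = 1638 N acts straight down.
Horizontal: T_A cos 39.4° = T_B cos 30.4°  →  T_B = 0.8959 T_A.
Vertical: T_A sin 39.4° + T_B sin 30.4° = 1638.
Substituting the horizontal relation into the vertical equation gives 1.088 T_A = 1638, so T_A = 1506 N.

T_A ≈ 1510 N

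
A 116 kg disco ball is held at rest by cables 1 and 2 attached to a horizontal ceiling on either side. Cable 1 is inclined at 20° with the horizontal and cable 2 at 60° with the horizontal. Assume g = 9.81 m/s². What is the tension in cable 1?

Weight W = 116 × 9.81 = 1138 N acts straight down.
Horizontal: T_1 cos 20° = T_2 cos 60°  →  T_2 = 1.879 T_1.
Vertical: T_1 sin 20° + T_2 sin 60° = 1138.
Substituting the horizontal relation into the vertical equation gives 1.97 T_1 = 1138, so T_1 = 577.8 N.

T_1 ≈ 578 N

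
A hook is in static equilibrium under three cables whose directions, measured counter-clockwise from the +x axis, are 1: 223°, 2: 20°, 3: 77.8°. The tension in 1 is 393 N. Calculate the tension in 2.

T_2 ≈ 265 N

Resolve: ΣF_x = 393 cos 223° + T_2 cos 20° + T_3 cos 77.8° = 0.
        ΣF_y = 393 sin 223° + T_2 sin 20° + T_3 sin 77.8° = 0.
The known terms sum to (-287.4, -268) N, so 0.9397 T_2 + 0.2113 T_3 = 287.4 and 0.3420 T_2 + 0.9774 T_3 = 268.
Solving simultaneously: T_2 = 265.1 N, T_3 = 181.5 N.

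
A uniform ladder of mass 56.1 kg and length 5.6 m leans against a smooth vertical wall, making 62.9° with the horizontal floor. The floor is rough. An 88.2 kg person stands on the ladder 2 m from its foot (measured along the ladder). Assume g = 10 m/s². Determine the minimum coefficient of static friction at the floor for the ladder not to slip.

μ_min ≈ 0.211

ΣF_y = 0: N_floor = 56.1×10 + 88.2×10 = 1443 N.
Torques about the foot: N_wall · 5.6 sin 62.9° = 56.1×10×2.8 cos 62.9° + 88.2×10×2 cos 62.9° → N_wall = 304.73 N.
ΣF_x = 0: f_floor = N_wall = 304.73 N.
μ_min = f_floor / N_floor = 304.73 / 1443 = 0.2112.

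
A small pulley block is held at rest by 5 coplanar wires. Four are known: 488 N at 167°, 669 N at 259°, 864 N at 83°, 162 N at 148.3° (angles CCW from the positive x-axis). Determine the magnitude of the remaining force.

F ≈ 749 N

Sum the known components: ΣF_x = -635.7 N, ΣF_y = 395.8 N.
For equilibrium the remaining force must supply (−ΣF_x, −ΣF_y) = (635.7, -395.8) N.
Magnitude = √((635.7)² + (-395.8)²) = 748.8 N; direction = atan2(-395.8, 635.7) = 328.1°.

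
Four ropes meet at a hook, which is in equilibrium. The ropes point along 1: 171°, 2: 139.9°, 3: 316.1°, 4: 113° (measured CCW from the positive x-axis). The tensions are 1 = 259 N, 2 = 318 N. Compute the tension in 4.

T_4 ≈ 431 N

Resolve: ΣF_x = 259 cos 171° + 318 cos 139.9° + T_3 cos 316.1° + T_4 cos 113° = 0.
        ΣF_y = 259 sin 171° + 318 sin 139.9° + T_3 sin 316.1° + T_4 sin 113° = 0.
The known terms sum to (-499.1, 245.3) N, so 0.7206 T_3 − 0.3907 T_4 = 499.1 and -0.6934 T_3 + 0.9205 T_4 = -245.3.
Solving simultaneously: T_3 = 926.5 N, T_4 = 431.4 N.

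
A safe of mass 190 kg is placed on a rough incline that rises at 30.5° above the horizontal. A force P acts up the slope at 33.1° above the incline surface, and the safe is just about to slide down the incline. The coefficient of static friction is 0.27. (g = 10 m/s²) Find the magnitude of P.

P ≈ 757 N

On the verge of sliding down the incline, friction equals μN and acts up the slope.
Perpendicular: N + P sin 33.1° = W cos 30.5° = 1637 N.
Along incline: P cos 33.1° + μN = W sin 30.5° with W sin 30.5° = 964.3 N.
Solving the pair for P and N: P = 756.7 N, N = 1224 N (and f = μN = 330.4 N).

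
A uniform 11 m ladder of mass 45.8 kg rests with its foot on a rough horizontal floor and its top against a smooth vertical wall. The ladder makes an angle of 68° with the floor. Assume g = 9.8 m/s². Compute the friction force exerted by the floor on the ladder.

f ≈ 90.7 N

Torques about the foot: N_wall · 11 sin 68° = 45.8×9.8×5.5 cos 68° → N_wall = 90.672 N.
ΣF_x = 0: f_floor = N_wall = 90.672 N.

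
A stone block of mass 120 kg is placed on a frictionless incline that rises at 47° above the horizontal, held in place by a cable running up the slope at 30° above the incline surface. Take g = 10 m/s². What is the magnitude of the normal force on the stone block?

N ≈ 312 N

Take axes along and perpendicular to the incline. Weight components: W sin 47° = 877.6 N down-slope, W cos 47° = 818.4 N into the surface.
Along incline: T cos 30° = W sin 47° → T = 1013 N.
Perpendicular: N = W cos 47° − T sin 30° = 311.7 N.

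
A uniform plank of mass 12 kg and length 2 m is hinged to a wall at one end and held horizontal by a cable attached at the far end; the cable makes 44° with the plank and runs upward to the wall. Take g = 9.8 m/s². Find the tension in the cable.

T ≈ 84.6 N

Take torques about the hinge: T sin 44° · 2 = 12×9.8×1 = 117.6 N·m.
So T = 117.6 / (0.6947 × 2) = 84.646 N.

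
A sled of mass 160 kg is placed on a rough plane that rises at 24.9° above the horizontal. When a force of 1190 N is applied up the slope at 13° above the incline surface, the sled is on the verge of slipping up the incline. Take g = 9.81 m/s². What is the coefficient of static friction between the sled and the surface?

On the verge of sliding up the incline, friction is at its maximum μN and acts down the slope.
Perpendicular to incline: N = W cos 24.9° − P sin 13° = 1424 − 267.7 = 1156 N.
Along incline: P cos 13° − μN = W sin 24.9° → μ = −(W sin 24.9° − P cos 13°) / N = 0.4314.

μ ≈ 0.431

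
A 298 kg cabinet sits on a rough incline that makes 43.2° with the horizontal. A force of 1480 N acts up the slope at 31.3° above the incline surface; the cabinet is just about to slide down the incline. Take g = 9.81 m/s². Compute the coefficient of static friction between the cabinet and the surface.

μ ≈ 0.541

On the verge of sliding down the incline, friction is at its maximum μN and acts up the slope.
Perpendicular to incline: N = W cos 43.2° − P sin 31.3° = 2131 − 768.9 = 1362 N.
Along incline: P cos 31.3° + μN = W sin 43.2° → μ = (W sin 43.2° − P cos 31.3°) / N = 0.5408.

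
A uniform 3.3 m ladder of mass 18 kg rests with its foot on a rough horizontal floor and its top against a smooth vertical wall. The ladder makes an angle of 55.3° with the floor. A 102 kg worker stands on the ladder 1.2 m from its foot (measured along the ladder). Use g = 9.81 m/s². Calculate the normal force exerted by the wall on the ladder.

N_wall ≈ 313 N

Torques about the foot: N_wall · 3.3 sin 55.3° = 18×9.81×1.65 cos 55.3° + 102×9.81×1.2 cos 55.3° → N_wall = 313.08 N.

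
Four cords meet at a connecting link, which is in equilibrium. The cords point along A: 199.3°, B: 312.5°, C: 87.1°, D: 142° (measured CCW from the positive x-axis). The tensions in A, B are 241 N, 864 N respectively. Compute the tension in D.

Resolve: ΣF_x = 241 cos 199.3° + 864 cos 312.5° + T_C cos 87.1° + T_D cos 142° = 0.
        ΣF_y = 241 sin 199.3° + 864 sin 312.5° + T_C sin 87.1° + T_D sin 142° = 0.
The known terms sum to (356.3, -716.7) N, so 0.0506 T_C − 0.7880 T_D = -356.3 and 0.9987 T_C + 0.6157 T_D = 716.7.
Solving simultaneously: T_C = 422.2 N, T_D = 479.2 N.

T_D ≈ 479 N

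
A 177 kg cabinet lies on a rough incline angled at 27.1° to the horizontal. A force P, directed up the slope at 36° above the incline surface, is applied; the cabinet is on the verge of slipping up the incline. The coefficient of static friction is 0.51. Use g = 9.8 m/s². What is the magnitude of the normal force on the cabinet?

On the verge of sliding up the incline, friction equals μN and acts down the slope.
Perpendicular: N + P sin 36° = W cos 27.1° = 1544 N.
Along incline: P cos 36° = W sin 27.1° + μN  with W sin 27.1° = 790.2 N.
Solving the pair for P and N: P = 1423 N, N = 707.8 N (and f = μN = 361 N).

N ≈ 708 N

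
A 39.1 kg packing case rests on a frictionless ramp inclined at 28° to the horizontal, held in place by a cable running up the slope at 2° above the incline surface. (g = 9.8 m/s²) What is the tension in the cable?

Take axes along and perpendicular to the incline. Weight components: W sin 28° = 179.9 N down-slope, W cos 28° = 338.3 N into the surface.
Along incline: T cos 2° = W sin 28° → T = 180 N.
Perpendicular: N = W cos 28° − T sin 2° = 332 N.

T ≈ 180 N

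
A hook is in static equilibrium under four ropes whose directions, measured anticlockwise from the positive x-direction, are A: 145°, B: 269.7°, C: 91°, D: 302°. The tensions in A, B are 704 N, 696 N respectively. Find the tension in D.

Resolve: ΣF_x = 704 cos 145° + 696 cos 269.7° + T_C cos 91° + T_D cos 302° = 0.
        ΣF_y = 704 sin 145° + 696 sin 269.7° + T_C sin 91° + T_D sin 302° = 0.
The known terms sum to (-580.3, -292.2) N, so -0.0175 T_C + 0.5299 T_D = 580.3 and 0.9998 T_C − 0.8480 T_D = 292.2.
Solving simultaneously: T_C = 1256 N, T_D = 1136 N.

T_D ≈ 1140 N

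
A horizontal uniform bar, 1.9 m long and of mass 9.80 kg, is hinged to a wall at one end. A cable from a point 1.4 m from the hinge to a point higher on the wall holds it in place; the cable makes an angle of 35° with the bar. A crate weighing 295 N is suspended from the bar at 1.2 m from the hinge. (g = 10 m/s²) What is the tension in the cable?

T ≈ 557 N

Take torques about the hinge: T sin 35° · 1.4 = 9.80×10×0.95 + 295×1.2 = 447.1 N·m.
So T = 447.1 / (0.5736 × 1.4) = 556.78 N.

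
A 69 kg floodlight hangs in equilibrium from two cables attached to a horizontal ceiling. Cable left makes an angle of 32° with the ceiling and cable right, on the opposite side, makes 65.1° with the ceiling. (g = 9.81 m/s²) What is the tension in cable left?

Weight W = 69 × 9.81 = 676.9 N acts straight down.
Horizontal: T_left cos 32° = T_right cos 65.1°  →  T_right = 2.014 T_left.
Vertical: T_left sin 32° + T_right sin 65.1° = 676.9.
Substituting the horizontal relation into the vertical equation gives 2.357 T_left = 676.9, so T_left = 287.2 N.

T_left ≈ 287 N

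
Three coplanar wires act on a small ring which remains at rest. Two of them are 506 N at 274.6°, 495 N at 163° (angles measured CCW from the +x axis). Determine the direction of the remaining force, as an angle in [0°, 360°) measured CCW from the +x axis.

θ ≈ 39.7°

Sum the known components: ΣF_x = -432.8 N, ΣF_y = -359.6 N.
For equilibrium the remaining force must supply (−ΣF_x, −ΣF_y) = (432.8, 359.6) N.
Magnitude = √((432.8)² + (359.6)²) = 562.7 N; direction = atan2(359.6, 432.8) = 39.7°.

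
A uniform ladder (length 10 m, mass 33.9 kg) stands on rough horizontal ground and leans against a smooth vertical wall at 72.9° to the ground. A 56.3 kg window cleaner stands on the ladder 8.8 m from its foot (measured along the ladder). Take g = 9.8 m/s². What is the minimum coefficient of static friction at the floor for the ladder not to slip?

ΣF_y = 0: N_floor = 33.9×9.8 + 56.3×9.8 = 883.96 N.
Torques about the foot: N_wall · 10 sin 72.9° = 33.9×9.8×5 cos 72.9° + 56.3×9.8×8.8 cos 72.9° → N_wall = 200.47 N.
ΣF_x = 0: f_floor = N_wall = 200.47 N.
μ_min = f_floor / N_floor = 200.47 / 883.96 = 0.2268.

μ_min ≈ 0.227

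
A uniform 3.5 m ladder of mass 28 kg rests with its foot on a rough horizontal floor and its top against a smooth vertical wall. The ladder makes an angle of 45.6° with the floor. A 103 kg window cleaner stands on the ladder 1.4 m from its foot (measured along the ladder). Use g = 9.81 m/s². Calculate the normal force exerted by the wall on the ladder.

N_wall ≈ 530 N

Torques about the foot: N_wall · 3.5 sin 45.6° = 28×9.81×1.75 cos 45.6° + 103×9.81×1.4 cos 45.6° → N_wall = 530.29 N.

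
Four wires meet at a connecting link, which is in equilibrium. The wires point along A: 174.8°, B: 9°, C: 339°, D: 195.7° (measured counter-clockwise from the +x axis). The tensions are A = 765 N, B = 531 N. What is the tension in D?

T_D ≈ 95.7 N

Resolve: ΣF_x = 765 cos 174.8° + 531 cos 9° + T_C cos 339° + T_D cos 195.7° = 0.
        ΣF_y = 765 sin 174.8° + 531 sin 9° + T_C sin 339° + T_D sin 195.7° = 0.
The known terms sum to (-237.4, 152.4) N, so 0.9336 T_C − 0.9627 T_D = 237.4 and -0.3584 T_C − 0.2706 T_D = -152.4.
Solving simultaneously: T_C = 353 N, T_D = 95.72 N.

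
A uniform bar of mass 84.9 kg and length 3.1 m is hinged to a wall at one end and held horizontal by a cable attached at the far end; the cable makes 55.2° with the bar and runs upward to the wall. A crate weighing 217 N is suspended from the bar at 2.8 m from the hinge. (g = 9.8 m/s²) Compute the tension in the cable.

T ≈ 745 N

Take torques about the hinge: T sin 55.2° · 3.1 = 84.9×9.8×1.55 + 217×2.8 = 1897.2 N·m.
So T = 1897.2 / (0.8211 × 3.1) = 745.31 N.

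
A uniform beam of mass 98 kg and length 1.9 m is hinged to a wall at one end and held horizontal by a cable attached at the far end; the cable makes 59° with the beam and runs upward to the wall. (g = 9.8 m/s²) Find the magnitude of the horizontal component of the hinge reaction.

Take torques about the hinge: T sin 59° · 1.9 = 98×9.8×0.95 = 912.38 N·m.
So T = 912.38 / (0.8572 × 1.9) = 560.22 N.
ΣF_x = 0: H_x = T cos 59° = 288.53 N.

H_x ≈ 289 N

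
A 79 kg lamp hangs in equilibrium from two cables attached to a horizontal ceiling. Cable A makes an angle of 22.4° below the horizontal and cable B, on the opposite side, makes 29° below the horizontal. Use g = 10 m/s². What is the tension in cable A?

Weight W = 79 × 10 = 790 N acts straight down.
Horizontal: T_A cos 22.4° = T_B cos 29°  →  T_B = 1.057 T_A.
Vertical: T_A sin 22.4° + T_B sin 29° = 790.
Substituting the horizontal relation into the vertical equation gives 0.8936 T_A = 790, so T_A = 884.1 N.

T_A ≈ 884 N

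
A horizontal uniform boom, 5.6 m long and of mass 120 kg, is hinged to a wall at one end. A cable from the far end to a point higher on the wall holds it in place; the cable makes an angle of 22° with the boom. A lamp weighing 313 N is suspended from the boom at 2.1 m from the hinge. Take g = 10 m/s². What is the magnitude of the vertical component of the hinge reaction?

Take torques about the hinge: T sin 22° · 5.6 = 120×10×2.8 + 313×2.1 = 4017.3 N·m.
So T = 4017.3 / (0.3746 × 5.6) = 1915 N.
ΣF_y = 0: H_y = (120×10 + 313) − T sin 22° = 1513 − 717.38 = 795.62 N.

|H_y| ≈ 796 N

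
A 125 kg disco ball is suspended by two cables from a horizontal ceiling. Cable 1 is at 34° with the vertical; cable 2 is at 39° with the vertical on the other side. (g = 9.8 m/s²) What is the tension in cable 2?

Angles from the horizontal: cable 1 is 90° − 34° = 56°, cable 2 is 90° − 39° = 51°.
Weight W = 125 × 9.8 = 1225 N acts straight down.
Horizontal: T_1 cos 56° = T_2 cos 51°  →  T_1 = 1.125 T_2.
Vertical: T_1 sin 56° + T_2 sin 51° = 1225.
Substituting the horizontal relation into the vertical equation gives 1.71 T_2 = 1225, so T_2 = 716.3 N.

T_2 ≈ 716 N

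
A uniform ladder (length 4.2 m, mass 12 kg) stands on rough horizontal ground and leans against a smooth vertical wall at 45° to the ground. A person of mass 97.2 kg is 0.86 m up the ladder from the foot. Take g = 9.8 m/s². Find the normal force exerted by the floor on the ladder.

N_floor ≈ 1070 N

ΣF_y = 0: N_floor = 12×9.8 + 97.2×9.8 = 1070.2 N.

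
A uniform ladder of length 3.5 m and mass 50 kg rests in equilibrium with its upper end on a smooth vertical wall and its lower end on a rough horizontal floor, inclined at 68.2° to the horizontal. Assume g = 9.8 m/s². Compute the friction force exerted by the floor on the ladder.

f ≈ 98 N

Torques about the foot: N_wall · 3.5 sin 68.2° = 50×9.8×1.75 cos 68.2° → N_wall = 97.993 N.
ΣF_x = 0: f_floor = N_wall = 97.993 N.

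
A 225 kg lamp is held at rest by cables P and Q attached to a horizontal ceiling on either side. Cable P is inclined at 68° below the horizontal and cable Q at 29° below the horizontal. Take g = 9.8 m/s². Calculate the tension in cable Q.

T_Q ≈ 832 N

Weight W = 225 × 9.8 = 2205 N acts straight down.
Horizontal: T_P cos 68° = T_Q cos 29°  →  T_P = 2.335 T_Q.
Vertical: T_P sin 68° + T_Q sin 29° = 2205.
Substituting the horizontal relation into the vertical equation gives 2.65 T_Q = 2205, so T_Q = 832.2 N.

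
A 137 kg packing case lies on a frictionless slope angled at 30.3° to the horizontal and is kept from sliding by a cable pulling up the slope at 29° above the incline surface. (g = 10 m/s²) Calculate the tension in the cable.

T ≈ 790 N

Take axes along and perpendicular to the incline. Weight components: W sin 30.3° = 691.2 N down-slope, W cos 30.3° = 1183 N into the surface.
Along incline: T cos 29° = W sin 30.3° → T = 790.3 N.
Perpendicular: N = W cos 30.3° − T sin 29° = 799.7 N.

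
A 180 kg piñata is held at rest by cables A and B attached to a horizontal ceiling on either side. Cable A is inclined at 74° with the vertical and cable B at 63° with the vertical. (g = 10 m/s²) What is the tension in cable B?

Angles from the horizontal: cable A is 90° − 74° = 16°, cable B is 90° − 63° = 27°.
Weight W = 180 × 10 = 1800 N acts straight down.
Horizontal: T_A cos 16° = T_B cos 27°  →  T_A = 0.9269 T_B.
Vertical: T_A sin 16° + T_B sin 27° = 1800.
Substituting the horizontal relation into the vertical equation gives 0.7095 T_B = 1800, so T_B = 2537 N.

T_B ≈ 2540 N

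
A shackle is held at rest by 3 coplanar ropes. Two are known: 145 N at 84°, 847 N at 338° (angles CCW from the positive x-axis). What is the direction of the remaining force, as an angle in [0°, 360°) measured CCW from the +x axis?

Sum the known components: ΣF_x = 800.5 N, ΣF_y = -173.1 N.
For equilibrium the remaining force must supply (−ΣF_x, −ΣF_y) = (-800.5, 173.1) N.
Magnitude = √((-800.5)² + (173.1)²) = 819 N; direction = atan2(173.1, -800.5) = 167.8°.

θ ≈ 168°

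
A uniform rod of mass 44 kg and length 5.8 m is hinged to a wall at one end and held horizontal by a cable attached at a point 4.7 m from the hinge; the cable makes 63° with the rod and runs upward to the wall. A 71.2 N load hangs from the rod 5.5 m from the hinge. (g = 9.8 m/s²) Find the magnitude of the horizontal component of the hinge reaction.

Take torques about the hinge: T sin 63° · 4.7 = 44×9.8×2.9 + 71.2×5.5 = 1642.1 N·m.
So T = 1642.1 / (0.8910 × 4.7) = 392.12 N.
ΣF_x = 0: H_x = T cos 63° = 178.02 N.

H_x ≈ 178 N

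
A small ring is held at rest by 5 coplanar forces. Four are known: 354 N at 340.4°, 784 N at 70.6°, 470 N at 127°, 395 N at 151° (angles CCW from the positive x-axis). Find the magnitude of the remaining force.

F ≈ 1190 N

Sum the known components: ΣF_x = -34.43 N, ΣF_y = 1188 N.
For equilibrium the remaining force must supply (−ΣF_x, −ΣF_y) = (34.43, -1188) N.
Magnitude = √((34.43)² + (-1188)²) = 1188 N; direction = atan2(-1188, 34.43) = 271.7°.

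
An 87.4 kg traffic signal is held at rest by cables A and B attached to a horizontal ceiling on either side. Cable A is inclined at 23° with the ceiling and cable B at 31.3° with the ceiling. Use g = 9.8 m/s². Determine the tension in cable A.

Weight W = 87.4 × 9.8 = 856.5 N acts straight down.
Horizontal: T_A cos 23° = T_B cos 31.3°  →  T_B = 1.077 T_A.
Vertical: T_A sin 23° + T_B sin 31.3° = 856.5.
Substituting the horizontal relation into the vertical equation gives 0.9504 T_A = 856.5, so T_A = 901.2 N.

T_A ≈ 901 N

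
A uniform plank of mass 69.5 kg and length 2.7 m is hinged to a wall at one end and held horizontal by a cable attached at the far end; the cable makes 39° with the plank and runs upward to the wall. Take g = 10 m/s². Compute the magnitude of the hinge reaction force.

Take torques about the hinge: T sin 39° · 2.7 = 69.5×10×1.35 = 938.25 N·m.
So T = 938.25 / (0.6293 × 2.7) = 552.18 N.
ΣF_x = 0: H_x = T cos 39° = 429.13 N.
ΣF_y = 0: H_y = (69.5×10) − T sin 39° = 695 − 347.5 = 347.5 N.
|H| = √(H_x² + H_y²) = √((429.13)² + (347.5)²) = 552.18 N.

|H| ≈ 552 N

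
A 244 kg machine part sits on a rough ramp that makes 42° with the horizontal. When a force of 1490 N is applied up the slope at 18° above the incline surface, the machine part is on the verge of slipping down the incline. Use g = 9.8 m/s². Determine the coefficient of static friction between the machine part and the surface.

On the verge of sliding down the incline, friction is at its maximum μN and acts up the slope.
Perpendicular to incline: N = W cos 42° − P sin 18° = 1777 − 460.4 = 1317 N.
Along incline: P cos 18° + μN = W sin 42° → μ = (W sin 42° − P cos 18°) / N = 0.139.

μ ≈ 0.139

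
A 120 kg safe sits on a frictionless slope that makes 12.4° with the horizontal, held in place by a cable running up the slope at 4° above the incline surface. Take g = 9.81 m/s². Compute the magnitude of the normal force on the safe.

Take axes along and perpendicular to the incline. Weight components: W sin 12.4° = 252.8 N down-slope, W cos 12.4° = 1150 N into the surface.
Along incline: T cos 4° = W sin 12.4° → T = 253.4 N.
Perpendicular: N = W cos 12.4° − T sin 4° = 1132 N.

N ≈ 1130 N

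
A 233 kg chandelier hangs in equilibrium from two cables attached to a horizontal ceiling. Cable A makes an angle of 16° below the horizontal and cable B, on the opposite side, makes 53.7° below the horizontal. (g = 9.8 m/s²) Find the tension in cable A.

T_A ≈ 1440 N

Weight W = 233 × 9.8 = 2283 N acts straight down.
Horizontal: T_A cos 16° = T_B cos 53.7°  →  T_B = 1.624 T_A.
Vertical: T_A sin 16° + T_B sin 53.7° = 2283.
Substituting the horizontal relation into the vertical equation gives 1.584 T_A = 2283, so T_A = 1441 N.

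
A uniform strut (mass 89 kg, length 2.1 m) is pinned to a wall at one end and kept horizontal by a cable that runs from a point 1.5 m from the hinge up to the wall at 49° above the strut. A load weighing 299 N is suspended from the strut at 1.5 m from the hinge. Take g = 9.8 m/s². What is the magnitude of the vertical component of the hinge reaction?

Take torques about the hinge: T sin 49° · 1.5 = 89×9.8×1.05 + 299×1.5 = 1364.3 N·m.
So T = 1364.3 / (0.7547 × 1.5) = 1205.2 N.
ΣF_y = 0: H_y = (89×9.8 + 299) − T sin 49° = 1171.2 − 909.54 = 261.66 N.

|H_y| ≈ 262 N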